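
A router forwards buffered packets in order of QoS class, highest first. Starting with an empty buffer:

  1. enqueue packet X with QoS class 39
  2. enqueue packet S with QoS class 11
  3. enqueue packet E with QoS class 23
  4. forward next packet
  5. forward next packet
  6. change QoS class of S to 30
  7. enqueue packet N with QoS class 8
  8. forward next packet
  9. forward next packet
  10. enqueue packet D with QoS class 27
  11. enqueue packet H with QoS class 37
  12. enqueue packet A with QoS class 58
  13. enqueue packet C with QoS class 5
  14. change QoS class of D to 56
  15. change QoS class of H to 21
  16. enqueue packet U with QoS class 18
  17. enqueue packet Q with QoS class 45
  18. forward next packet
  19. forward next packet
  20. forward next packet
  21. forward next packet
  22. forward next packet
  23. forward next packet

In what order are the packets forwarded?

X → E → S → N → A → D → Q → H → U → C

add X (QoS class 39) → {X:39}
add S (QoS class 11) → {X:39, S:11}
add E (QoS class 23) → {X:39, E:23, S:11}
forward next packet → X; now {E:23, S:11}
forward next packet → E; now {S:11}
update S to QoS class 30 → {S:30}
add N (QoS class 8) → {S:30, N:8}
forward next packet → S; now {N:8}
forward next packet → N; now {}
add D (QoS class 27) → {D:27}
add H (QoS class 37) → {H:37, D:27}
add A (QoS class 58) → {A:58, H:37, D:27}
add C (QoS class 5) → {A:58, H:37, D:27, C:5}
update D to QoS class 56 → {A:58, D:56, H:37, C:5}
update H to QoS class 21 → {A:58, D:56, H:21, C:5}
add U (QoS class 18) → {A:58, D:56, H:21, U:18, C:5}
add Q (QoS class 45) → {A:58, D:56, Q:45, H:21, U:18, C:5}
forward next packet → A; now {D:56, Q:45, H:21, U:18, C:5}
forward next packet → D; now {Q:45, H:21, U:18, C:5}
forward next packet → Q; now {H:21, U:18, C:5}
forward next packet → H; now {U:18, C:5}
forward next packet → U; now {C:5}
forward next packet → C; now {}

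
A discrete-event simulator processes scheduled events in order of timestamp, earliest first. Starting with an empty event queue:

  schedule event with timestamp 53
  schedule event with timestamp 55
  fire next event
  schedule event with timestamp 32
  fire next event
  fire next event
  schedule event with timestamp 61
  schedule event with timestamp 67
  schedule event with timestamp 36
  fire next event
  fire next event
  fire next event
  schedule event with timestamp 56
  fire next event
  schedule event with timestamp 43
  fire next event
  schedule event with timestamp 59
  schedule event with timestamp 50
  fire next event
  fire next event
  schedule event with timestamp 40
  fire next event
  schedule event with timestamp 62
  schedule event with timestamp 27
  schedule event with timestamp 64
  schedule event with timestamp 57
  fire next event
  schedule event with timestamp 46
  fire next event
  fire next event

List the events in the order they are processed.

insert 53 → {53}
insert 55 → {53, 55}
fire next event → 53; now {55}
insert 32 → {32, 55}
fire next event → 32; now {55}
fire next event → 55; now {}
insert 61 → {61}
insert 67 → {61, 67}
insert 36 → {36, 61, 67}
fire next event → 36; now {61, 67}
fire next event → 61; now {67}
fire next event → 67; now {}
insert 56 → {56}
fire next event → 56; now {}
insert 43 → {43}
fire next event → 43; now {}
insert 59 → {59}
insert 50 → {50, 59}
fire next event → 50; now {59}
fire next event → 59; now {}
insert 40 → {40}
fire next event → 40; now {}
insert 62 → {62}
insert 27 → {27, 62}
insert 64 → {27, 62, 64}
insert 57 → {27, 57, 62, 64}
fire next event → 27; now {57, 62, 64}
insert 46 → {46, 57, 62, 64}
fire next event → 46; now {57, 62, 64}
fire next event → 57; now {62, 64}

53, 32, 55, 36, 61, 67, 56, 43, 50, 59, 40, 27, 46, 57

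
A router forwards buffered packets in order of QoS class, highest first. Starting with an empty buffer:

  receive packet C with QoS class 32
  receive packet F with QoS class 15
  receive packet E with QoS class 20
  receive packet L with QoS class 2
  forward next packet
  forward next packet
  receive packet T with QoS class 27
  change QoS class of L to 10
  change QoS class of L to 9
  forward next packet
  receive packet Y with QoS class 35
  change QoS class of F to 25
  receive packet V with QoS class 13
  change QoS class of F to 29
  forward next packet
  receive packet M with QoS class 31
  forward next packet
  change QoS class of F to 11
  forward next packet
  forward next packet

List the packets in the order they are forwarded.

add C (QoS class 32) → {C:32}
add F (QoS class 15) → {C:32, F:15}
add E (QoS class 20) → {C:32, E:20, F:15}
add L (QoS class 2) → {C:32, E:20, F:15, L:2}
forward next packet → C; now {E:20, F:15, L:2}
forward next packet → E; now {F:15, L:2}
add T (QoS class 27) → {T:27, F:15, L:2}
update L to QoS class 10 → {T:27, F:15, L:10}
update L to QoS class 9 → {T:27, F:15, L:9}
forward next packet → T; now {F:15, L:9}
add Y (QoS class 35) → {Y:35, F:15, L:9}
update F to QoS class 25 → {Y:35, F:25, L:9}
add V (QoS class 13) → {Y:35, F:25, V:13, L:9}
update F to QoS class 29 → {Y:35, F:29, V:13, L:9}
forward next packet → Y; now {F:29, V:13, L:9}
add M (QoS class 31) → {M:31, F:29, V:13, L:9}
forward next packet → M; now {F:29, V:13, L:9}
update F to QoS class 11 → {V:13, F:11, L:9}
forward next packet → V; now {F:11, L:9}
forward next packet → F; now {L:9}

[C, E, T, Y, M, V, F]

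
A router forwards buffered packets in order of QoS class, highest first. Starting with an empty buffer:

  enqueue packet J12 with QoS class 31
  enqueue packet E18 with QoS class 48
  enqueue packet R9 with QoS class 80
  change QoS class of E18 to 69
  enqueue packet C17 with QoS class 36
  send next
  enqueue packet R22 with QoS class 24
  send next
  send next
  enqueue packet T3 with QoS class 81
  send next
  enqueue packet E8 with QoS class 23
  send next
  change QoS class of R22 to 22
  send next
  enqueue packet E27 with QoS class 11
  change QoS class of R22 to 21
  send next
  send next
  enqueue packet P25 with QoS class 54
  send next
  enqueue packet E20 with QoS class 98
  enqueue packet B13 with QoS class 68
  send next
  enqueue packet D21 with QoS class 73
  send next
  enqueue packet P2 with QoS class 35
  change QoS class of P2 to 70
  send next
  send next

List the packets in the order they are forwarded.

add J12 (QoS class 31) → {J12:31}
add E18 (QoS class 48) → {E18:48, J12:31}
add R9 (QoS class 80) → {R9:80, E18:48, J12:31}
update E18 to QoS class 69 → {R9:80, E18:69, J12:31}
add C17 (QoS class 36) → {R9:80, E18:69, C17:36, J12:31}
send next → R9; now {E18:69, C17:36, J12:31}
add R22 (QoS class 24) → {E18:69, C17:36, J12:31, R22:24}
send next → E18; now {C17:36, J12:31, R22:24}
send next → C17; now {J12:31, R22:24}
add T3 (QoS class 81) → {T3:81, J12:31, R22:24}
send next → T3; now {J12:31, R22:24}
add E8 (QoS class 23) → {J12:31, R22:24, E8:23}
send next → J12; now {R22:24, E8:23}
update R22 to QoS class 22 → {E8:23, R22:22}
send next → E8; now {R22:22}
add E27 (QoS class 11) → {R22:22, E27:11}
update R22 to QoS class 21 → {R22:21, E27:11}
send next → R22; now {E27:11}
send next → E27; now {}
add P25 (QoS class 54) → {P25:54}
send next → P25; now {}
add E20 (QoS class 98) → {E20:98}
add B13 (QoS class 68) → {E20:98, B13:68}
send next → E20; now {B13:68}
add D21 (QoS class 73) → {D21:73, B13:68}
send next → D21; now {B13:68}
add P2 (QoS class 35) → {B13:68, P2:35}
update P2 to QoS class 70 → {P2:70, B13:68}
send next → P2; now {B13:68}
send next → B13; now {}

R9, E18, C17, T3, J12, E8, R22, E27, P25, E20, D21, P2, B13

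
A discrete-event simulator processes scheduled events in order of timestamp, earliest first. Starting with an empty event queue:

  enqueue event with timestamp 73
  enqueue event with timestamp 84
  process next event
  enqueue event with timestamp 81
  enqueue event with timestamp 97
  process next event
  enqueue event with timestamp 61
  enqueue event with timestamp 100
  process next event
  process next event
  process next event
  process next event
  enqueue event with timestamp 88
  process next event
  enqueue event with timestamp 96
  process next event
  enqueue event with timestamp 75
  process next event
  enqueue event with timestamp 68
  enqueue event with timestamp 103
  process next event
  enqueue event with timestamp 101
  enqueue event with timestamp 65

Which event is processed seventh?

insert 73 → {73}
insert 84 → {73, 84}
process next event → 73; now {84}
insert 81 → {81, 84}
insert 97 → {81, 84, 97}
process next event → 81; now {84, 97}
insert 61 → {61, 84, 97}
insert 100 → {61, 84, 97, 100}
process next event → 61; now {84, 97, 100}
process next event → 84; now {97, 100}
process next event → 97; now {100}
process next event → 100; now {}
insert 88 → {88}
process next event → 88; now {}
insert 96 → {96}
process next event → 96; now {}
insert 75 → {75}
process next event → 75; now {}
insert 68 → {68}
insert 103 → {68, 103}
process next event → 68; now {103}
insert 101 → {101, 103}
insert 65 → {65, 101, 103}

88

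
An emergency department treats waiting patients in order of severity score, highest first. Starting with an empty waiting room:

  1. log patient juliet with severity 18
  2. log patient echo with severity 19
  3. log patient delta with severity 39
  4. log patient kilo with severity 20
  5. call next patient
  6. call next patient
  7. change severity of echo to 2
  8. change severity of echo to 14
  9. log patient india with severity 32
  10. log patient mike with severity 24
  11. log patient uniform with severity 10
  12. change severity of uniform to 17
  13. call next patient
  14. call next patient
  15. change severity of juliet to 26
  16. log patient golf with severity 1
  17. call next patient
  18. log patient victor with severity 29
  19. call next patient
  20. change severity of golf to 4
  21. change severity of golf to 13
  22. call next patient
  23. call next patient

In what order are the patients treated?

add juliet (severity 18) → {juliet:18}
add echo (severity 19) → {echo:19, juliet:18}
add delta (severity 39) → {delta:39, echo:19, juliet:18}
add kilo (severity 20) → {delta:39, kilo:20, echo:19, juliet:18}
call next patient → delta; now {kilo:20, echo:19, juliet:18}
call next patient → kilo; now {echo:19, juliet:18}
update echo to severity 2 → {juliet:18, echo:2}
update echo to severity 14 → {juliet:18, echo:14}
add india (severity 32) → {india:32, juliet:18, echo:14}
add mike (severity 24) → {india:32, mike:24, juliet:18, echo:14}
add uniform (severity 10) → {india:32, mike:24, juliet:18, echo:14, uniform:10}
update uniform to severity 17 → {india:32, mike:24, juliet:18, uniform:17, echo:14}
call next patient → india; now {mike:24, juliet:18, uniform:17, echo:14}
call next patient → mike; now {juliet:18, uniform:17, echo:14}
update juliet to severity 26 → {juliet:26, uniform:17, echo:14}
add golf (severity 1) → {juliet:26, uniform:17, echo:14, golf:1}
call next patient → juliet; now {uniform:17, echo:14, golf:1}
add victor (severity 29) → {victor:29, uniform:17, echo:14, golf:1}
call next patient → victor; now {uniform:17, echo:14, golf:1}
update golf to severity 4 → {uniform:17, echo:14, golf:4}
update golf to severity 13 → {uniform:17, echo:14, golf:13}
call next patient → uniform; now {echo:14, golf:13}
call next patient → echo; now {golf:13}

[delta, kilo, india, mike, juliet, victor, uniform, echo]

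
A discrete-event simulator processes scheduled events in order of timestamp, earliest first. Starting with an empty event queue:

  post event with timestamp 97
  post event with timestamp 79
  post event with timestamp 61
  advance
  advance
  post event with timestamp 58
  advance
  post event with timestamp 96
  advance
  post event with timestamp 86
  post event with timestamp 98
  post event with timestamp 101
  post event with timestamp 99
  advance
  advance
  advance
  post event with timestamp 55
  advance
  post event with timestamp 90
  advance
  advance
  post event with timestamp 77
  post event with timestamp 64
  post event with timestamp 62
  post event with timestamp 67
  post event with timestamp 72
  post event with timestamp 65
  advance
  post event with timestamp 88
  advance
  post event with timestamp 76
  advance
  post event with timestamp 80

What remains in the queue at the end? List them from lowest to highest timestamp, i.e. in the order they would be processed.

insert 97 → {97}
insert 79 → {79, 97}
insert 61 → {61, 79, 97}
advance → 61; now {79, 97}
advance → 79; now {97}
insert 58 → {58, 97}
advance → 58; now {97}
insert 96 → {96, 97}
advance → 96; now {97}
insert 86 → {86, 97}
insert 98 → {86, 97, 98}
insert 101 → {86, 97, 98, 101}
insert 99 → {86, 97, 98, 99, 101}
advance → 86; now {97, 98, 99, 101}
advance → 97; now {98, 99, 101}
advance → 98; now {99, 101}
insert 55 → {55, 99, 101}
advance → 55; now {99, 101}
insert 90 → {90, 99, 101}
advance → 90; now {99, 101}
advance → 99; now {101}
insert 77 → {77, 101}
insert 64 → {64, 77, 101}
insert 62 → {62, 64, 77, 101}
insert 67 → {62, 64, 67, 77, 101}
insert 72 → {62, 64, 67, 72, 77, 101}
insert 65 → {62, 64, 65, 67, 72, 77, 101}
advance → 62; now {64, 65, 67, 72, 77, 101}
insert 88 → {64, 65, 67, 72, 77, 88, 101}
advance → 64; now {65, 67, 72, 77, 88, 101}
insert 76 → {65, 67, 72, 76, 77, 88, 101}
advance → 65; now {67, 72, 76, 77, 88, 101}
insert 80 → {67, 72, 76, 77, 80, 88, 101}

67 → 72 → 76 → 77 → 80 → 88 → 101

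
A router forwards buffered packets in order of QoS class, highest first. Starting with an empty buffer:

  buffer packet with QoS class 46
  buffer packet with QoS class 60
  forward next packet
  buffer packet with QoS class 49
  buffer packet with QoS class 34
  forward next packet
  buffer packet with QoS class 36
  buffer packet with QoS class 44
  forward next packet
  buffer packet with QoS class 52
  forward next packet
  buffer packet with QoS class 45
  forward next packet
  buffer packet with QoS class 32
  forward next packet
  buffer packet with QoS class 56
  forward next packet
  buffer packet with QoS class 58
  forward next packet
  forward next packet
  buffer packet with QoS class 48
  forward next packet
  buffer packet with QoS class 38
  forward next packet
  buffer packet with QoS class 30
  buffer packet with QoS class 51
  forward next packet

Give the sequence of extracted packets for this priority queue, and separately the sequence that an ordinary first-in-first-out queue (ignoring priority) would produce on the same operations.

insert 46 → {46}
insert 60 → {60, 46}
forward next packet → 60; now {46}
insert 49 → {49, 46}
insert 34 → {49, 46, 34}
forward next packet → 49; now {46, 34}
insert 36 → {46, 36, 34}
insert 44 → {46, 44, 36, 34}
forward next packet → 46; now {44, 36, 34}
insert 52 → {52, 44, 36, 34}
forward next packet → 52; now {44, 36, 34}
insert 45 → {45, 44, 36, 34}
forward next packet → 45; now {44, 36, 34}
insert 32 → {44, 36, 34, 32}
forward next packet → 44; now {36, 34, 32}
insert 56 → {56, 36, 34, 32}
forward next packet → 56; now {36, 34, 32}
insert 58 → {58, 36, 34, 32}
forward next packet → 58; now {36, 34, 32}
forward next packet → 36; now {34, 32}
insert 48 → {48, 34, 32}
forward next packet → 48; now {34, 32}
insert 38 → {38, 34, 32}
forward next packet → 38; now {34, 32}
insert 30 → {34, 32, 30}
insert 51 → {51, 34, 32, 30}
forward next packet → 51; now {34, 32, 30}

priority queue: 60 → 49 → 46 → 52 → 45 → 44 → 56 → 58 → 36 → 48 → 38 → 51; FIFO queue: 46, 60, 49, 34, 36, 44, 52, 45, 32, 56, 58, 48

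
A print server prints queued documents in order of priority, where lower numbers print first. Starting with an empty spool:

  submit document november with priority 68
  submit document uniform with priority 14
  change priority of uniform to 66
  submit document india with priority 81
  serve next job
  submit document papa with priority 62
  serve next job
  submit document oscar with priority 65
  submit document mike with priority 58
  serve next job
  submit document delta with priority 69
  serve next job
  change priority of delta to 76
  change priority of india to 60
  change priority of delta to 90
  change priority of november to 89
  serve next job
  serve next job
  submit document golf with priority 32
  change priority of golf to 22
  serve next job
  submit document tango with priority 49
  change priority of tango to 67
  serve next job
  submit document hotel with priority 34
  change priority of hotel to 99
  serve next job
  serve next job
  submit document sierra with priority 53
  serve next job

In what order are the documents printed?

uniform → papa → mike → oscar → india → november → golf → tango → delta → hotel → sierra

add november (priority 68) → {november:68}
add uniform (priority 14) → {uniform:14, november:68}
update uniform to priority 66 → {uniform:66, november:68}
add india (priority 81) → {uniform:66, november:68, india:81}
serve next job → uniform; now {november:68, india:81}
add papa (priority 62) → {papa:62, november:68, india:81}
serve next job → papa; now {november:68, india:81}
add oscar (priority 65) → {oscar:65, november:68, india:81}
add mike (priority 58) → {mike:58, oscar:65, november:68, india:81}
serve next job → mike; now {oscar:65, november:68, india:81}
add delta (priority 69) → {oscar:65, november:68, delta:69, india:81}
serve next job → oscar; now {november:68, delta:69, india:81}
update delta to priority 76 → {november:68, delta:76, india:81}
update india to priority 60 → {india:60, november:68, delta:76}
update delta to priority 90 → {india:60, november:68, delta:90}
update november to priority 89 → {india:60, november:89, delta:90}
serve next job → india; now {november:89, delta:90}
serve next job → november; now {delta:90}
add golf (priority 32) → {golf:32, delta:90}
update golf to priority 22 → {golf:22, delta:90}
serve next job → golf; now {delta:90}
add tango (priority 49) → {tango:49, delta:90}
update tango to priority 67 → {tango:67, delta:90}
serve next job → tango; now {delta:90}
add hotel (priority 34) → {hotel:34, delta:90}
update hotel to priority 99 → {delta:90, hotel:99}
serve next job → delta; now {hotel:99}
serve next job → hotel; now {}
add sierra (priority 53) → {sierra:53}
serve next job → sierra; now {}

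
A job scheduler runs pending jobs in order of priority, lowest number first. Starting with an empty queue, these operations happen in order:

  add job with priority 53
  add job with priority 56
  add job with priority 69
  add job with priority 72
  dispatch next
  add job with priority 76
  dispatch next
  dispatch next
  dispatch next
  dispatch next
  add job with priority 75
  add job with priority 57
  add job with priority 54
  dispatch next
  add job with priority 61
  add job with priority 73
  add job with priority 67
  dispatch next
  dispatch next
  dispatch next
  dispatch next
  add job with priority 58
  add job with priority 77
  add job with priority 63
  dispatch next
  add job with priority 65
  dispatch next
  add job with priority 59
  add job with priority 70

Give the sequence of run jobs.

insert 53 → {53}
insert 56 → {53, 56}
insert 69 → {53, 56, 69}
insert 72 → {53, 56, 69, 72}
dispatch next → 53; now {56, 69, 72}
insert 76 → {56, 69, 72, 76}
dispatch next → 56; now {69, 72, 76}
dispatch next → 69; now {72, 76}
dispatch next → 72; now {76}
dispatch next → 76; now {}
insert 75 → {75}
insert 57 → {57, 75}
insert 54 → {54, 57, 75}
dispatch next → 54; now {57, 75}
insert 61 → {57, 61, 75}
insert 73 → {57, 61, 73, 75}
insert 67 → {57, 61, 67, 73, 75}
dispatch next → 57; now {61, 67, 73, 75}
dispatch next → 61; now {67, 73, 75}
dispatch next → 67; now {73, 75}
dispatch next → 73; now {75}
insert 58 → {58, 75}
insert 77 → {58, 75, 77}
insert 63 → {58, 63, 75, 77}
dispatch next → 58; now {63, 75, 77}
insert 65 → {63, 65, 75, 77}
dispatch next → 63; now {65, 75, 77}
insert 59 → {59, 65, 75, 77}
insert 70 → {59, 65, 70, 75, 77}

53, 56, 69, 72, 76, 54, 57, 61, 67, 73, 58, 63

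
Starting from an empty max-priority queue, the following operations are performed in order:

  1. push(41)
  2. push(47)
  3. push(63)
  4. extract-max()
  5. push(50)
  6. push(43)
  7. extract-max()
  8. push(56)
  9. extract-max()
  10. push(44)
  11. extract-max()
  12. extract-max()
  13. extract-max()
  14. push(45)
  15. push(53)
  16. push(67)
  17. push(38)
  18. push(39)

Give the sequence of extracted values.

insert 41 → {41}
insert 47 → {47, 41}
insert 63 → {63, 47, 41}
extract-max → 63; now {47, 41}
insert 50 → {50, 47, 41}
insert 43 → {50, 47, 43, 41}
extract-max → 50; now {47, 43, 41}
insert 56 → {56, 47, 43, 41}
extract-max → 56; now {47, 43, 41}
insert 44 → {47, 44, 43, 41}
extract-max → 47; now {44, 43, 41}
extract-max → 44; now {43, 41}
extract-max → 43; now {41}
insert 45 → {45, 41}
insert 53 → {53, 45, 41}
insert 67 → {67, 53, 45, 41}
insert 38 → {67, 53, 45, 41, 38}
insert 39 → {67, 53, 45, 41, 39, 38}

[63, 50, 56, 47, 44, 43]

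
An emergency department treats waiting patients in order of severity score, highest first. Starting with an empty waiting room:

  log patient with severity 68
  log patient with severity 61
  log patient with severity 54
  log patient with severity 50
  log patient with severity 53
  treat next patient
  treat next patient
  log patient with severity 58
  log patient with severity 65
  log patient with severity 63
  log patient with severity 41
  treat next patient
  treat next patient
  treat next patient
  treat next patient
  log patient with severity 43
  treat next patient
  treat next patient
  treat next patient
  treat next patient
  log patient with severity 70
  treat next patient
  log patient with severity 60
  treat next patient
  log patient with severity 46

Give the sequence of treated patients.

insert 68 → {68}
insert 61 → {68, 61}
insert 54 → {68, 61, 54}
insert 50 → {68, 61, 54, 50}
insert 53 → {68, 61, 54, 53, 50}
treat next patient → 68; now {61, 54, 53, 50}
treat next patient → 61; now {54, 53, 50}
insert 58 → {58, 54, 53, 50}
insert 65 → {65, 58, 54, 53, 50}
insert 63 → {65, 63, 58, 54, 53, 50}
insert 41 → {65, 63, 58, 54, 53, 50, 41}
treat next patient → 65; now {63, 58, 54, 53, 50, 41}
treat next patient → 63; now {58, 54, 53, 50, 41}
treat next patient → 58; now {54, 53, 50, 41}
treat next patient → 54; now {53, 50, 41}
insert 43 → {53, 50, 43, 41}
treat next patient → 53; now {50, 43, 41}
treat next patient → 50; now {43, 41}
treat next patient → 43; now {41}
treat next patient → 41; now {}
insert 70 → {70}
treat next patient → 70; now {}
insert 60 → {60}
treat next patient → 60; now {}
insert 46 → {46}

68 → 61 → 65 → 63 → 58 → 54 → 53 → 50 → 43 → 41 → 70 → 60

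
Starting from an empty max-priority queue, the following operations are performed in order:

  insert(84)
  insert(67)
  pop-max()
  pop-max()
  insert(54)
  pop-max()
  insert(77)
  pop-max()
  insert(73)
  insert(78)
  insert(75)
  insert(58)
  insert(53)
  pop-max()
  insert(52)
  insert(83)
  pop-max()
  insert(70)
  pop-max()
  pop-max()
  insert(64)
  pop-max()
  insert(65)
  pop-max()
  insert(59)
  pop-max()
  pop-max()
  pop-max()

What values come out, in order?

insert 84 → {84}
insert 67 → {84, 67}
pop-max → 84; now {67}
pop-max → 67; now {}
insert 54 → {54}
pop-max → 54; now {}
insert 77 → {77}
pop-max → 77; now {}
insert 73 → {73}
insert 78 → {78, 73}
insert 75 → {78, 75, 73}
insert 58 → {78, 75, 73, 58}
insert 53 → {78, 75, 73, 58, 53}
pop-max → 78; now {75, 73, 58, 53}
insert 52 → {75, 73, 58, 53, 52}
insert 83 → {83, 75, 73, 58, 53, 52}
pop-max → 83; now {75, 73, 58, 53, 52}
insert 70 → {75, 73, 70, 58, 53, 52}
pop-max → 75; now {73, 70, 58, 53, 52}
pop-max → 73; now {70, 58, 53, 52}
insert 64 → {70, 64, 58, 53, 52}
pop-max → 70; now {64, 58, 53, 52}
insert 65 → {65, 64, 58, 53, 52}
pop-max → 65; now {64, 58, 53, 52}
insert 59 → {64, 59, 58, 53, 52}
pop-max → 64; now {59, 58, 53, 52}
pop-max → 59; now {58, 53, 52}
pop-max → 58; now {53, 52}

[84, 67, 54, 77, 78, 83, 75, 73, 70, 65, 64, 59, 58]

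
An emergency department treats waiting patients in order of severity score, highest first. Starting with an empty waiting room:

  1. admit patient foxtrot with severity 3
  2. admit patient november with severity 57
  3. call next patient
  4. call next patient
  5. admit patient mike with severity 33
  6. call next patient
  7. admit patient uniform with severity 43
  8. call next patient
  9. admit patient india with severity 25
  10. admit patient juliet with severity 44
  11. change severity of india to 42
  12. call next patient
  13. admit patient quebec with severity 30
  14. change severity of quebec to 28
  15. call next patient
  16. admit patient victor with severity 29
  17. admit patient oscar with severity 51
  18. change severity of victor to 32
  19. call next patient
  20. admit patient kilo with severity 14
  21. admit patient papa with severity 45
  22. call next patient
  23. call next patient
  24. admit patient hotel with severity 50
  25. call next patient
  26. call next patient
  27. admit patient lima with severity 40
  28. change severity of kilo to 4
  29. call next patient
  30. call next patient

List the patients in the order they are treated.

add foxtrot (severity 3) → {foxtrot:3}
add november (severity 57) → {november:57, foxtrot:3}
call next patient → november; now {foxtrot:3}
call next patient → foxtrot; now {}
add mike (severity 33) → {mike:33}
call next patient → mike; now {}
add uniform (severity 43) → {uniform:43}
call next patient → uniform; now {}
add india (severity 25) → {india:25}
add juliet (severity 44) → {juliet:44, india:25}
update india to severity 42 → {juliet:44, india:42}
call next patient → juliet; now {india:42}
add quebec (severity 30) → {india:42, quebec:30}
update quebec to severity 28 → {india:42, quebec:28}
call next patient → india; now {quebec:28}
add victor (severity 29) → {victor:29, quebec:28}
add oscar (severity 51) → {oscar:51, victor:29, quebec:28}
update victor to severity 32 → {oscar:51, victor:32, quebec:28}
call next patient → oscar; now {victor:32, quebec:28}
add kilo (severity 14) → {victor:32, quebec:28, kilo:14}
add papa (severity 45) → {papa:45, victor:32, quebec:28, kilo:14}
call next patient → papa; now {victor:32, quebec:28, kilo:14}
call next patient → victor; now {quebec:28, kilo:14}
add hotel (severity 50) → {hotel:50, quebec:28, kilo:14}
call next patient → hotel; now {quebec:28, kilo:14}
call next patient → quebec; now {kilo:14}
add lima (severity 40) → {lima:40, kilo:14}
update kilo to severity 4 → {lima:40, kilo:4}
call next patient → lima; now {kilo:4}
call next patient → kilo; now {}

november, foxtrot, mike, uniform, juliet, india, oscar, papa, victor, hotel, quebec, lima, kilo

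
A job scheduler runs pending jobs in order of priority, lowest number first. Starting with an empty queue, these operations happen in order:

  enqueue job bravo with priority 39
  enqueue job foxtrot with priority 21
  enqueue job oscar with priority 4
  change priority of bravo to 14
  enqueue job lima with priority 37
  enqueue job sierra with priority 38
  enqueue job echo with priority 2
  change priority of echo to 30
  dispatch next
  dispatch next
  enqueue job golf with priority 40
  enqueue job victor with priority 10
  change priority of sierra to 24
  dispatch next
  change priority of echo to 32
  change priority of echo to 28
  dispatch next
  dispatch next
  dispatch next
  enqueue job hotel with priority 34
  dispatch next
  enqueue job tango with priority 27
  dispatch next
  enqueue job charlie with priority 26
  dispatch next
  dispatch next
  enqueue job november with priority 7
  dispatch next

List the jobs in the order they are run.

[oscar, bravo, victor, foxtrot, sierra, echo, hotel, tango, charlie, lima, november]

add bravo (priority 39) → {bravo:39}
add foxtrot (priority 21) → {foxtrot:21, bravo:39}
add oscar (priority 4) → {oscar:4, foxtrot:21, bravo:39}
update bravo to priority 14 → {oscar:4, bravo:14, foxtrot:21}
add lima (priority 37) → {oscar:4, bravo:14, foxtrot:21, lima:37}
add sierra (priority 38) → {oscar:4, bravo:14, foxtrot:21, lima:37, sierra:38}
add echo (priority 2) → {echo:2, oscar:4, bravo:14, foxtrot:21, lima:37, sierra:38}
update echo to priority 30 → {oscar:4, bravo:14, foxtrot:21, echo:30, lima:37, sierra:38}
dispatch next → oscar; now {bravo:14, foxtrot:21, echo:30, lima:37, sierra:38}
dispatch next → bravo; now {foxtrot:21, echo:30, lima:37, sierra:38}
add golf (priority 40) → {foxtrot:21, echo:30, lima:37, sierra:38, golf:40}
add victor (priority 10) → {victor:10, foxtrot:21, echo:30, lima:37, sierra:38, golf:40}
update sierra to priority 24 → {victor:10, foxtrot:21, sierra:24, echo:30, lima:37, golf:40}
dispatch next → victor; now {foxtrot:21, sierra:24, echo:30, lima:37, golf:40}
update echo to priority 32 → {foxtrot:21, sierra:24, echo:32, lima:37, golf:40}
update echo to priority 28 → {foxtrot:21, sierra:24, echo:28, lima:37, golf:40}
dispatch next → foxtrot; now {sierra:24, echo:28, lima:37, golf:40}
dispatch next → sierra; now {echo:28, lima:37, golf:40}
dispatch next → echo; now {lima:37, golf:40}
add hotel (priority 34) → {hotel:34, lima:37, golf:40}
dispatch next → hotel; now {lima:37, golf:40}
add tango (priority 27) → {tango:27, lima:37, golf:40}
dispatch next → tango; now {lima:37, golf:40}
add charlie (priority 26) → {charlie:26, lima:37, golf:40}
dispatch next → charlie; now {lima:37, golf:40}
dispatch next → lima; now {golf:40}
add november (priority 7) → {november:7, golf:40}
dispatch next → november; now {golf:40}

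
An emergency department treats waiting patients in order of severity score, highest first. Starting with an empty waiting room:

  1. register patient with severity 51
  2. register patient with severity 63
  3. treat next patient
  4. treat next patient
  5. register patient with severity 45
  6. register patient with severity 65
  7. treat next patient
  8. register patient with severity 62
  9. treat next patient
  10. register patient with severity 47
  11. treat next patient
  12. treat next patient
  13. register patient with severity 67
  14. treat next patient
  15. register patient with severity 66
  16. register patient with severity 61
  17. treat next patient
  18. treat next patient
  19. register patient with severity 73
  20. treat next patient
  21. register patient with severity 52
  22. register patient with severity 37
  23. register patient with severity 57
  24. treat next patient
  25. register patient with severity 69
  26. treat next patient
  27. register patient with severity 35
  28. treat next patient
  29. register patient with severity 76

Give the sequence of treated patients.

63 → 51 → 65 → 62 → 47 → 45 → 67 → 66 → 61 → 73 → 57 → 69 → 52

insert 51 → {51}
insert 63 → {63, 51}
treat next patient → 63; now {51}
treat next patient → 51; now {}
insert 45 → {45}
insert 65 → {65, 45}
treat next patient → 65; now {45}
insert 62 → {62, 45}
treat next patient → 62; now {45}
insert 47 → {47, 45}
treat next patient → 47; now {45}
treat next patient → 45; now {}
insert 67 → {67}
treat next patient → 67; now {}
insert 66 → {66}
insert 61 → {66, 61}
treat next patient → 66; now {61}
treat next patient → 61; now {}
insert 73 → {73}
treat next patient → 73; now {}
insert 52 → {52}
insert 37 → {52, 37}
insert 57 → {57, 52, 37}
treat next patient → 57; now {52, 37}
insert 69 → {69, 52, 37}
treat next patient → 69; now {52, 37}
insert 35 → {52, 37, 35}
treat next patient → 52; now {37, 35}
insert 76 → {76, 37, 35}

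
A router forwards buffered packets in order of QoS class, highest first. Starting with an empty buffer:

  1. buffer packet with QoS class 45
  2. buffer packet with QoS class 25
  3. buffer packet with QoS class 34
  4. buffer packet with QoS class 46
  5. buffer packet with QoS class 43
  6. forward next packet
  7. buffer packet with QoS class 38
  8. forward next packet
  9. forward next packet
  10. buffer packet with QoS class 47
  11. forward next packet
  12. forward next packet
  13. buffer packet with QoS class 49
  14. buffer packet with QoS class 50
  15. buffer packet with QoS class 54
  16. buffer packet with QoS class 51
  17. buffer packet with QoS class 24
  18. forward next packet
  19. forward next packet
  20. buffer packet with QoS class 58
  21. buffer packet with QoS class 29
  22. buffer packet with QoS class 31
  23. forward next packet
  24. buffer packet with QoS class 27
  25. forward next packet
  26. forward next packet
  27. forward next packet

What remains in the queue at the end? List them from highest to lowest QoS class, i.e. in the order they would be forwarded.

insert 45 → {45}
insert 25 → {45, 25}
insert 34 → {45, 34, 25}
insert 46 → {46, 45, 34, 25}
insert 43 → {46, 45, 43, 34, 25}
forward next packet → 46; now {45, 43, 34, 25}
insert 38 → {45, 43, 38, 34, 25}
forward next packet → 45; now {43, 38, 34, 25}
forward next packet → 43; now {38, 34, 25}
insert 47 → {47, 38, 34, 25}
forward next packet → 47; now {38, 34, 25}
forward next packet → 38; now {34, 25}
insert 49 → {49, 34, 25}
insert 50 → {50, 49, 34, 25}
insert 54 → {54, 50, 49, 34, 25}
insert 51 → {54, 51, 50, 49, 34, 25}
insert 24 → {54, 51, 50, 49, 34, 25, 24}
forward next packet → 54; now {51, 50, 49, 34, 25, 24}
forward next packet → 51; now {50, 49, 34, 25, 24}
insert 58 → {58, 50, 49, 34, 25, 24}
insert 29 → {58, 50, 49, 34, 29, 25, 24}
insert 31 → {58, 50, 49, 34, 31, 29, 25, 24}
forward next packet → 58; now {50, 49, 34, 31, 29, 25, 24}
insert 27 → {50, 49, 34, 31, 29, 27, 25, 24}
forward next packet → 50; now {49, 34, 31, 29, 27, 25, 24}
forward next packet → 49; now {34, 31, 29, 27, 25, 24}
forward next packet → 34; now {31, 29, 27, 25, 24}

31, 29, 27, 25, 24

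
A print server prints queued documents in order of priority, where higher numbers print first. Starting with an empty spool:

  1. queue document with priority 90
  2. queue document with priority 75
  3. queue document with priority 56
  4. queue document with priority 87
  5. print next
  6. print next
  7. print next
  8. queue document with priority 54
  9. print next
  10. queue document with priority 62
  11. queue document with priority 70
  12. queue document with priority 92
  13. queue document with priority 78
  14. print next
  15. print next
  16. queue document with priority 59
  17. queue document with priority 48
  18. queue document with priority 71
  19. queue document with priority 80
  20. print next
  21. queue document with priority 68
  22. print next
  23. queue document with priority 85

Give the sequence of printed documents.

insert 90 → {90}
insert 75 → {90, 75}
insert 56 → {90, 75, 56}
insert 87 → {90, 87, 75, 56}
print next → 90; now {87, 75, 56}
print next → 87; now {75, 56}
print next → 75; now {56}
insert 54 → {56, 54}
print next → 56; now {54}
insert 62 → {62, 54}
insert 70 → {70, 62, 54}
insert 92 → {92, 70, 62, 54}
insert 78 → {92, 78, 70, 62, 54}
print next → 92; now {78, 70, 62, 54}
print next → 78; now {70, 62, 54}
insert 59 → {70, 62, 59, 54}
insert 48 → {70, 62, 59, 54, 48}
insert 71 → {71, 70, 62, 59, 54, 48}
insert 80 → {80, 71, 70, 62, 59, 54, 48}
print next → 80; now {71, 70, 62, 59, 54, 48}
insert 68 → {71, 70, 68, 62, 59, 54, 48}
print next → 71; now {70, 68, 62, 59, 54, 48}
insert 85 → {85, 70, 68, 62, 59, 54, 48}

90 → 87 → 75 → 56 → 92 → 78 → 80 → 71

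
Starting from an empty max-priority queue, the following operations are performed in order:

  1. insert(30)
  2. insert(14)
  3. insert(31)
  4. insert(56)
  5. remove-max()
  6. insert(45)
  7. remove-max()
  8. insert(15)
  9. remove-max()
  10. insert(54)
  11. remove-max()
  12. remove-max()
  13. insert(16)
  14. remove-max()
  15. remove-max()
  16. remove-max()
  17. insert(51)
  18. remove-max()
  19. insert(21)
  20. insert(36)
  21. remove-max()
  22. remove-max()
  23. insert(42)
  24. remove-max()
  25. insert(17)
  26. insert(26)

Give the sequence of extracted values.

insert 30 → {30}
insert 14 → {30, 14}
insert 31 → {31, 30, 14}
insert 56 → {56, 31, 30, 14}
remove-max → 56; now {31, 30, 14}
insert 45 → {45, 31, 30, 14}
remove-max → 45; now {31, 30, 14}
insert 15 → {31, 30, 15, 14}
remove-max → 31; now {30, 15, 14}
insert 54 → {54, 30, 15, 14}
remove-max → 54; now {30, 15, 14}
remove-max → 30; now {15, 14}
insert 16 → {16, 15, 14}
remove-max → 16; now {15, 14}
remove-max → 15; now {14}
remove-max → 14; now {}
insert 51 → {51}
remove-max → 51; now {}
insert 21 → {21}
insert 36 → {36, 21}
remove-max → 36; now {21}
remove-max → 21; now {}
insert 42 → {42}
remove-max → 42; now {}
insert 17 → {17}
insert 26 → {26, 17}

56 → 45 → 31 → 54 → 30 → 16 → 15 → 14 → 51 → 36 → 21 → 42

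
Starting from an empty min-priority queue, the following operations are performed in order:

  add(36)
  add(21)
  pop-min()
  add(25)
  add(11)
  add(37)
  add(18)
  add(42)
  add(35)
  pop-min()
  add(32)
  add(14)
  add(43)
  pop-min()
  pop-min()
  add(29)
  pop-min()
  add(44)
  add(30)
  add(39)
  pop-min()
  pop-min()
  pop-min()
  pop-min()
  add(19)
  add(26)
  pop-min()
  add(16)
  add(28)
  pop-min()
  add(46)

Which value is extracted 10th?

19

insert 36 → {36}
insert 21 → {21, 36}
pop-min → 21; now {36}
insert 25 → {25, 36}
insert 11 → {11, 25, 36}
insert 37 → {11, 25, 36, 37}
insert 18 → {11, 18, 25, 36, 37}
insert 42 → {11, 18, 25, 36, 37, 42}
insert 35 → {11, 18, 25, 35, 36, 37, 42}
pop-min → 11; now {18, 25, 35, 36, 37, 42}
insert 32 → {18, 25, 32, 35, 36, 37, 42}
insert 14 → {14, 18, 25, 32, 35, 36, 37, 42}
insert 43 → {14, 18, 25, 32, 35, 36, 37, 42, 43}
pop-min → 14; now {18, 25, 32, 35, 36, 37, 42, 43}
pop-min → 18; now {25, 32, 35, 36, 37, 42, 43}
insert 29 → {25, 29, 32, 35, 36, 37, 42, 43}
pop-min → 25; now {29, 32, 35, 36, 37, 42, 43}
insert 44 → {29, 32, 35, 36, 37, 42, 43, 44}
insert 30 → {29, 30, 32, 35, 36, 37, 42, 43, 44}
insert 39 → {29, 30, 32, 35, 36, 37, 39, 42, 43, 44}
pop-min → 29; now {30, 32, 35, 36, 37, 39, 42, 43, 44}
pop-min → 30; now {32, 35, 36, 37, 39, 42, 43, 44}
pop-min → 32; now {35, 36, 37, 39, 42, 43, 44}
pop-min → 35; now {36, 37, 39, 42, 43, 44}
insert 19 → {19, 36, 37, 39, 42, 43, 44}
insert 26 → {19, 26, 36, 37, 39, 42, 43, 44}
pop-min → 19; now {26, 36, 37, 39, 42, 43, 44}
insert 16 → {16, 26, 36, 37, 39, 42, 43, 44}
insert 28 → {16, 26, 28, 36, 37, 39, 42, 43, 44}
pop-min → 16; now {26, 28, 36, 37, 39, 42, 43, 44}
insert 46 → {26, 28, 36, 37, 39, 42, 43, 44, 46}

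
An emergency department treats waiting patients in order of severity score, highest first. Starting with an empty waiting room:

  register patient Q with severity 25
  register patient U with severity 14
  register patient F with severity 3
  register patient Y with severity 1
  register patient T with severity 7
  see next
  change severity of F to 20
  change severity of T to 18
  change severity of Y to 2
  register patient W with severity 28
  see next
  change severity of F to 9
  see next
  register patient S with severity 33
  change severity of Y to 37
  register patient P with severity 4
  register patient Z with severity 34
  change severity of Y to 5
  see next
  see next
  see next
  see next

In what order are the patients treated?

[Q, W, T, Z, S, U, F]

add Q (severity 25) → {Q:25}
add U (severity 14) → {Q:25, U:14}
add F (severity 3) → {Q:25, U:14, F:3}
add Y (severity 1) → {Q:25, U:14, F:3, Y:1}
add T (severity 7) → {Q:25, U:14, T:7, F:3, Y:1}
see next → Q; now {U:14, T:7, F:3, Y:1}
update F to severity 20 → {F:20, U:14, T:7, Y:1}
update T to severity 18 → {F:20, T:18, U:14, Y:1}
update Y to severity 2 → {F:20, T:18, U:14, Y:2}
add W (severity 28) → {W:28, F:20, T:18, U:14, Y:2}
see next → W; now {F:20, T:18, U:14, Y:2}
update F to severity 9 → {T:18, U:14, F:9, Y:2}
see next → T; now {U:14, F:9, Y:2}
add S (severity 33) → {S:33, U:14, F:9, Y:2}
update Y to severity 37 → {Y:37, S:33, U:14, F:9}
add P (severity 4) → {Y:37, S:33, U:14, F:9, P:4}
add Z (severity 34) → {Y:37, Z:34, S:33, U:14, F:9, P:4}
update Y to severity 5 → {Z:34, S:33, U:14, F:9, Y:5, P:4}
see next → Z; now {S:33, U:14, F:9, Y:5, P:4}
see next → S; now {U:14, F:9, Y:5, P:4}
see next → U; now {F:9, Y:5, P:4}
see next → F; now {Y:5, P:4}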